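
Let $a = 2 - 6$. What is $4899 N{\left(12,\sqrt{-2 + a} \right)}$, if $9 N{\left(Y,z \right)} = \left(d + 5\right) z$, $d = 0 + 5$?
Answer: $\frac{16330 i \sqrt{6}}{3} \approx 13333.0 i$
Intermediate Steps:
$a = -4$ ($a = 2 - 6 = -4$)
$d = 5$
$N{\left(Y,z \right)} = \frac{10 z}{9}$ ($N{\left(Y,z \right)} = \frac{\left(5 + 5\right) z}{9} = \frac{10 z}{9}$)
$4899 N{\left(12,\sqrt{-2 + a} \right)} = 4899 \frac{10 \sqrt{-2 - 4}}{9} = 4899 \frac{10 \sqrt{-6}}{9} = 4899 \frac{10 i \sqrt{6}}{9} = \frac{16330 i \sqrt{6}}{3}$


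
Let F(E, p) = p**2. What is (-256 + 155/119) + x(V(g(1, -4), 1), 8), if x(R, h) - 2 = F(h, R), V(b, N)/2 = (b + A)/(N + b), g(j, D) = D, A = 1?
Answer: -29595/119 ≈ -248.70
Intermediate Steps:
V(b, N) = 2*(1 + b)/(N + b) (V(b, N) = 2*((b + 1)/(N + b)) = 2*((1 + b)/(N + b)) = 2*(1 + b)/(N + b))
x(R, h) = 2 + R**2
(-256 + 155/119) + x(V(g(1, -4), 1), 8) = (-256 + 155/119) + (2 + (2*(1 - 4)/(1 - 4))**2) = (-256 + 155*(1/119)) + (2 + (2*(-3)/(-3))**2) = (-256 + 155/119) + (2 + (2*(-1/3)*(-3))**2) = -30309/119 + (2 + 2**2) = -30309/119 + (2 + 4) = -30309/119 + 6 = -29595/119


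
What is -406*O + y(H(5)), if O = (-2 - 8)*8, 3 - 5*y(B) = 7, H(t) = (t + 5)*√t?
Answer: 162396/5 ≈ 32479.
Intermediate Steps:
H(t) = √t*(5 + t) (H(t) = (5 + t)*√t = √t*(5 + t))
y(B) = -⅘ (y(B) = ⅗ - ⅕*7 = ⅗ - 7/5 = -⅘)
O = -80 (O = -10*8 = -80)
-406*O + y(H(5)) = -406*(-80) - ⅘ = 32480 - ⅘ = 162396/5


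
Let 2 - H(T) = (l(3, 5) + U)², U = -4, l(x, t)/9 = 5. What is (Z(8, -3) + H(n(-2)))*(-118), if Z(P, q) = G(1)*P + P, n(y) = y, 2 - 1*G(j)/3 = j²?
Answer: 194346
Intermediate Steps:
G(j) = 6 - 3*j²
l(x, t) = 45 (l(x, t) = 9*5 = 45)
Z(P, q) = 4*P (Z(P, q) = (6 - 3*1²)*P + P = (6 - 3*1)*P + P = (6 - 3)*P + P = 3*P + P = 4*P)
H(T) = -1679 (H(T) = 2 - (45 - 4)² = 2 - 1*41² = 2 - 1*1681 = 2 - 1681 = -1679)
(Z(8, -3) + H(n(-2)))*(-118) = (4*8 - 1679)*(-118) = (32 - 1679)*(-118) = -1647*(-118) = 194346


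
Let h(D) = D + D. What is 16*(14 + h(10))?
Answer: 544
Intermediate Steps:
h(D) = 2*D
16*(14 + h(10)) = 16*(14 + 2*10) = 16*(14 + 20) = 16*34 = 544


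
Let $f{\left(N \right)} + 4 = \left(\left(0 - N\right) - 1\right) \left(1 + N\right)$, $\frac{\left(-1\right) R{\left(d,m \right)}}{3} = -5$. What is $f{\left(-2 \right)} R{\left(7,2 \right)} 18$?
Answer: $-1350$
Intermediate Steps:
$R{\left(d,m \right)} = 15$ ($R{\left(d,m \right)} = \left(-3\right) \left(-5\right) = 15$)
$f{\left(N \right)} = -4 + \left(1 + N\right) \left(-1 - N\right)$ ($f{\left(N \right)} = -4 + \left(\left(0 - N\right) - 1\right) \left(1 + N\right) = -4 + \left(- N - 1\right) \left(1 + N\right) = -4 + \left(-1 - N\right) \left(1 + N\right) = -4 + \left(1 + N\right) \left(-1 - N\right)$)
$f{\left(-2 \right)} R{\left(7,2 \right)} 18 = \left(-5 - \left(-2\right)^{2} - -4\right) 15 \cdot 18 = \left(-5 - 4 + 4\right) 15 \cdot 18 = \left(-5\right) 15 \cdot 18 = \left(-75\right) 18 = -1350$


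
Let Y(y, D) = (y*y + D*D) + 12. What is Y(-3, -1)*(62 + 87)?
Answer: 3278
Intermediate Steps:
Y(y, D) = 12 + D**2 + y**2 (Y(y, D) = (y**2 + D**2) + 12 = (D**2 + y**2) + 12 = 12 + D**2 + y**2)
Y(-3, -1)*(62 + 87) = (12 + (-1)**2 + (-3)**2)*(62 + 87) = (12 + 1 + 9)*149 = 22*149 = 3278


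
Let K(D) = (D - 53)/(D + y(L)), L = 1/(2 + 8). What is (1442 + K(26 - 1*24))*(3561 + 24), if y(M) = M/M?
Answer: 5108625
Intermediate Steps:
L = ⅒ (L = 1/10 = ⅒ ≈ 0.10000)
y(M) = 1
K(D) = (-53 + D)/(1 + D) (K(D) = (D - 53)/(D + 1) = (-53 + D)/(1 + D))
(1442 + K(26 - 1*24))*(3561 + 24) = (1442 + (-53 + (26 - 1*24))/(1 + (26 - 1*24)))*(3561 + 24) = (1442 + (-53 + (26 - 24))/(1 + (26 - 24)))*3585 = (1442 + (-53 + 2)/(1 + 2))*3585 = (1442 - 51/3)*3585 = (1442 + (⅓)*(-51))*3585 = (1442 - 17)*3585 = 1425*3585 = 5108625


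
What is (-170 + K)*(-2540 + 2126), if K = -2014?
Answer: 904176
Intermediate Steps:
(-170 + K)*(-2540 + 2126) = (-170 - 2014)*(-2540 + 2126) = -2184*(-414) = 904176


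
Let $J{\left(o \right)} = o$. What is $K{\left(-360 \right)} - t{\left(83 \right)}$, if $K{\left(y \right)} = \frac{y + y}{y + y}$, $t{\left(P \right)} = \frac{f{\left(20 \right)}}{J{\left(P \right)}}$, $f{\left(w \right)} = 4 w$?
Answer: $\frac{3}{83} \approx 0.036145$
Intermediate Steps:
$t{\left(P \right)} = \frac{80}{P}$ ($t{\left(P \right)} = \frac{4 \cdot 20}{P} = \frac{80}{P}$)
$K{\left(y \right)} = 1$ ($K{\left(y \right)} = \frac{2 y}{2 y} = 2 y \frac{1}{2 y} = 1$)
$K{\left(-360 \right)} - t{\left(83 \right)} = 1 - \frac{80}{83} = \frac{3}{83}$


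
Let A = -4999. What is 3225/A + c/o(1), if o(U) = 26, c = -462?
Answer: -1196694/64987 ≈ -18.414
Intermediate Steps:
3225/A + c/o(1) = 3225/(-4999) - 462/26 = 3225*(-1/4999) - 462*1/26 = -3225/4999 - 231/13 = -1196694/64987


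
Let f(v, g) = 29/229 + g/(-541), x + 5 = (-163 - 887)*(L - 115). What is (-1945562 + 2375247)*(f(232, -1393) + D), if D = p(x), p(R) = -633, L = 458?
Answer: -33552834508935/123889 ≈ -2.7083e+8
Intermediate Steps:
x = -360155 (x = -5 + (-163 - 887)*(458 - 115) = -5 - 1050*343 = -5 - 360150 = -360155)
D = -633
f(v, g) = 29/229 - g/541 (f(v, g) = 29*(1/229) + g*(-1/541) = 29/229 - g/541)
(-1945562 + 2375247)*(f(232, -1393) + D) = (-1945562 + 2375247)*((29/229 - 1/541*(-1393)) - 633) = 429685*((29/229 + 1393/541) - 633) = 429685*(334686/123889 - 633) = 429685*(-78087051/123889) = -33552834508935/123889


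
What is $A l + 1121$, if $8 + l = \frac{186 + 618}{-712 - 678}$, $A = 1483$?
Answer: $- \frac{8062551}{695} \approx -11601.0$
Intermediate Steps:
$l = - \frac{5962}{695}$ ($l = -8 + \frac{186 + 618}{-712 - 678} = -8 + \frac{804}{-1390} = -8 + 804 \left(- \frac{1}{1390}\right) = -8 - \frac{402}{695} = - \frac{5962}{695} \approx -8.5784$)
$A l + 1121 = 1483 \left(- \frac{5962}{695}\right) + 1121 = - \frac{8841646}{695} + 1121 = - \frac{8062551}{695}$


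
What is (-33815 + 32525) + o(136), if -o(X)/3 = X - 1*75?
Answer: -1473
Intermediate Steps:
o(X) = 225 - 3*X (o(X) = -3*(X - 1*75) = -3*(X - 75) = -3*(-75 + X) = 225 - 3*X)
(-33815 + 32525) + o(136) = (-33815 + 32525) + (225 - 3*136) = -1290 + (225 - 408) = -1290 - 183 = -1473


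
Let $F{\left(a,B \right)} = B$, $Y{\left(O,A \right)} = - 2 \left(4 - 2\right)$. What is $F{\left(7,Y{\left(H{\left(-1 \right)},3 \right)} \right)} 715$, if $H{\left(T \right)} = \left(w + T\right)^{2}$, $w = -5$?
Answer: $-2860$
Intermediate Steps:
$H{\left(T \right)} = \left(-5 + T\right)^{2}$
$Y{\left(O,A \right)} = -4$ ($Y{\left(O,A \right)} = \left(-2\right) 2 = -4$)
$F{\left(7,Y{\left(H{\left(-1 \right)},3 \right)} \right)} 715 = \left(-4\right) 715 = -2860$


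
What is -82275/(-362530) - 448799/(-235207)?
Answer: 5201564497/2436274106 ≈ 2.1350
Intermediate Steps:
-82275/(-362530) - 448799/(-235207) = -82275*(-1/362530) - 448799*(-1/235207) = 16455/72506 + 448799/235207 = 5201564497/2436274106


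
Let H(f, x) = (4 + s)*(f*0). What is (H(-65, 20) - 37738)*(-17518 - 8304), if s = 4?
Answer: 974470636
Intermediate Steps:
H(f, x) = 0 (H(f, x) = (4 + 4)*(f*0) = 8*0 = 0)
(H(-65, 20) - 37738)*(-17518 - 8304) = (0 - 37738)*(-17518 - 8304) = -37738*(-25822) = 974470636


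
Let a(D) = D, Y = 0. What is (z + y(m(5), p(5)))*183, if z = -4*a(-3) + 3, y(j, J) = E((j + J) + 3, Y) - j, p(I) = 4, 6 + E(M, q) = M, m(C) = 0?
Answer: 2928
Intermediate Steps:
E(M, q) = -6 + M
y(j, J) = -3 + J (y(j, J) = (-6 + ((j + J) + 3)) - j = (-6 + ((J + j) + 3)) - j = (-6 + (3 + J + j)) - j = (-3 + J + j) - j = -3 + J)
z = 15 (z = -4*(-3) + 3 = 12 + 3 = 15)
(z + y(m(5), p(5)))*183 = (15 + (-3 + 4))*183 = (15 + 1)*183 = 16*183 = 2928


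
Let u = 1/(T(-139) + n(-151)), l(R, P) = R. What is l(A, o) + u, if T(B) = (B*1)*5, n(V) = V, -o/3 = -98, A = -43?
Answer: -36379/846 ≈ -43.001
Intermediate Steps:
o = 294 (o = -3*(-98) = 294)
T(B) = 5*B (T(B) = B*5 = 5*B)
u = -1/846 (u = 1/(5*(-139) - 151) = 1/(-695 - 151) = 1/(-846) = -1/846 ≈ -0.0011820)
l(A, o) + u = -43 - 1/846 = -36379/846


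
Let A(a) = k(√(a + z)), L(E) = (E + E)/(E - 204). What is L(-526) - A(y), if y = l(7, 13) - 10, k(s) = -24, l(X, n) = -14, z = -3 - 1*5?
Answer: 9286/365 ≈ 25.441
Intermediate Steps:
z = -8 (z = -3 - 5 = -8)
L(E) = 2*E/(-204 + E) (L(E) = (2*E)/(-204 + E) = 2*E/(-204 + E))
y = -24 (y = -14 - 10 = -24)
A(a) = -24
L(-526) - A(y) = 2*(-526)/(-204 - 526) - 1*(-24) = 2*(-526)/(-730) + 24 = 2*(-526)*(-1/730) + 24 = 526/365 + 24 = 9286/365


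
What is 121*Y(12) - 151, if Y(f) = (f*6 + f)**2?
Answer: 853625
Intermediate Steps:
Y(f) = 49*f**2 (Y(f) = (6*f + f)**2 = (7*f)**2 = 49*f**2)
121*Y(12) - 151 = 121*(49*12**2) - 151 = 121*(49*144) - 151 = 121*7056 - 151 = 853776 - 151 = 853625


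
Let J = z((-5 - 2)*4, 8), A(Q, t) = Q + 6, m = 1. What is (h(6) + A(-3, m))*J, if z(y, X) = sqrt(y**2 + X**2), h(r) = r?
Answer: 36*sqrt(53) ≈ 262.08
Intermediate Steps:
A(Q, t) = 6 + Q
z(y, X) = sqrt(X**2 + y**2)
J = 4*sqrt(53) (J = sqrt(8**2 + ((-5 - 2)*4)**2) = sqrt(64 + (-7*4)**2) = sqrt(64 + (-28)**2) = sqrt(64 + 784) = sqrt(848) = 4*sqrt(53) ≈ 29.120)
(h(6) + A(-3, m))*J = (6 + (6 - 3))*(4*sqrt(53)) = (6 + 3)*(4*sqrt(53)) = 9*(4*sqrt(53)) = 36*sqrt(53)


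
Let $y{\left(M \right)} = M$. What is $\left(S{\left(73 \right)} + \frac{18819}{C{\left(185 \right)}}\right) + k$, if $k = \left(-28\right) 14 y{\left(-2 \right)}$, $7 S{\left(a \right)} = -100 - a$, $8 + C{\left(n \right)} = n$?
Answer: $\frac{357496}{413} \approx 865.61$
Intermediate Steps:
$C{\left(n \right)} = -8 + n$
$S{\left(a \right)} = - \frac{100}{7} - \frac{a}{7}$ ($S{\left(a \right)} = \frac{-100 - a}{7} = - \frac{100}{7} - \frac{a}{7}$)
$k = 784$ ($k = \left(-28\right) 14 \left(-2\right) = \left(-392\right) \left(-2\right) = 784$)
$\left(S{\left(73 \right)} + \frac{18819}{C{\left(185 \right)}}\right) + k = \left(\left(- \frac{100}{7} - \frac{73}{7}\right) + \frac{18819}{-8 + 185}\right) + 784 = \left(\left(- \frac{100}{7} - \frac{73}{7}\right) + \frac{18819}{177}\right) + 784 = \left(- \frac{173}{7} + 18819 \cdot \frac{1}{177}\right) + 784 = \left(- \frac{173}{7} + \frac{6273}{59}\right) + 784 = \frac{33704}{413} + 784 = \frac{357496}{413}$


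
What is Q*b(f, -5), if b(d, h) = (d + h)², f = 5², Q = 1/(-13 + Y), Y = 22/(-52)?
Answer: -10400/349 ≈ -29.799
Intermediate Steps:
Y = -11/26 (Y = 22*(-1/52) = -11/26 ≈ -0.42308)
Q = -26/349 (Q = 1/(-13 - 11/26) = 1/(-349/26) = -26/349 ≈ -0.074499)
f = 25
Q*b(f, -5) = -26*(25 - 5)²/349 = -26/349*20² = -26/349*400 = -10400/349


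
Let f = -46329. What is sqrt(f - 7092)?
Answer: I*sqrt(53421) ≈ 231.13*I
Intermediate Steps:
sqrt(f - 7092) = sqrt(-46329 - 7092) = sqrt(-53421) = I*sqrt(53421)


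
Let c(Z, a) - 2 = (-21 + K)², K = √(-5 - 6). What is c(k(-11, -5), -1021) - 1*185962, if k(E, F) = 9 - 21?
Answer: -185960 + (21 - I*√11)² ≈ -1.8553e+5 - 139.3*I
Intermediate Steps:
k(E, F) = -12
K = I*√11 (K = √(-11) = I*√11 ≈ 3.3166*I)
c(Z, a) = 2 + (-21 + I*√11)²
c(k(-11, -5), -1021) - 1*185962 = (432 - 42*I*√11) - 1*185962 = (432 - 42*I*√11) - 185962 = -185530 - 42*I*√11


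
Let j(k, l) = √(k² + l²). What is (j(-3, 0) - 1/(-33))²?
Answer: 10000/1089 ≈ 9.1827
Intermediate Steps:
(j(-3, 0) - 1/(-33))² = (√((-3)² + 0²) - 1/(-33))² = (√(9 + 0) - 1*(-1/33))² = (√9 + 1/33)² = (3 + 1/33)² = (100/33)² = 10000/1089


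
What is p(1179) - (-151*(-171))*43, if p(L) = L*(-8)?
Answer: -1119735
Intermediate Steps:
p(L) = -8*L
p(1179) - (-151*(-171))*43 = -8*1179 - (-151*(-171))*43 = -9432 - 25821*43 = -9432 - 1*1110303 = -9432 - 1110303 = -1119735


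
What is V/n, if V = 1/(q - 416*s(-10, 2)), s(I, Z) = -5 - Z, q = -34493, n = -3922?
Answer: 1/123860682 ≈ 8.0736e-9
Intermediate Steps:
V = -1/31581 (V = 1/(-34493 - 416*(-5 - 1*2)) = 1/(-34493 - 416*(-5 - 2)) = 1/(-34493 - 416*(-7)) = 1/(-34493 + 2912) = 1/(-31581) = -1/31581 ≈ -3.1665e-5)
V/n = -1/31581/(-3922) = -1/31581*(-1/3922) = 1/123860682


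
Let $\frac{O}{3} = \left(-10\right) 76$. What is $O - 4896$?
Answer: $-7176$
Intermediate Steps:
$O = -2280$ ($O = 3 \left(\left(-10\right) 76\right) = 3 \left(-760\right) = -2280$)
$O - 4896 = -2280 - 4896 = -7176$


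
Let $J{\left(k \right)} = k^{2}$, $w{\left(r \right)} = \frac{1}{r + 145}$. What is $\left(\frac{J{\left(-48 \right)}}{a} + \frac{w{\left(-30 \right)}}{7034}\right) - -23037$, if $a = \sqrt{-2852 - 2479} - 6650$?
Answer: $\frac{824167030442247601}{35776334774210} - \frac{2304 i \sqrt{5331}}{44227831} \approx 23037.0 - 0.0038036 i$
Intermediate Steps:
$w{\left(r \right)} = \frac{1}{145 + r}$
$a = -6650 + i \sqrt{5331}$ ($a = \sqrt{-5331} - 6650 = i \sqrt{5331} - 6650 = -6650 + i \sqrt{5331} \approx -6650.0 + 73.014 i$)
$\left(\frac{J{\left(-48 \right)}}{a} + \frac{w{\left(-30 \right)}}{7034}\right) - -23037 = \left(\frac{\left(-48\right)^{2}}{-6650 + i \sqrt{5331}} + \frac{1}{\left(145 - 30\right) 7034}\right) - -23037 = \left(\frac{2304}{-6650 + i \sqrt{5331}} + \frac{1}{115} \cdot \frac{1}{7034}\right) + 23037 = \left(\frac{2304}{-6650 + i \sqrt{5331}} + \frac{1}{808910}\right) + 23037 = \left(\frac{1}{808910} + \frac{2304}{-6650 + i \sqrt{5331}}\right) + 23037 = \frac{18634859671}{808910} + \frac{2304}{-6650 + i \sqrt{5331}}$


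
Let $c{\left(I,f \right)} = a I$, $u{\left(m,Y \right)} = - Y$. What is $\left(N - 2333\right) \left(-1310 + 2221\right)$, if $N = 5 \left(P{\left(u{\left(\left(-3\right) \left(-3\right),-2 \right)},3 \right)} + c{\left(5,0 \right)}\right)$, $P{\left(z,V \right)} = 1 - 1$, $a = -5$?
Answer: $-2239238$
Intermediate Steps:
$P{\left(z,V \right)} = 0$ ($P{\left(z,V \right)} = 1 - 1 = 0$)
$c{\left(I,f \right)} = - 5 I$
$N = -125$ ($N = 5 \left(0 - 25\right) = 5 \left(-25\right) = -125$)
$\left(N - 2333\right) \left(-1310 + 2221\right) = \left(-125 - 2333\right) \left(-1310 + 2221\right) = \left(-2458\right) 911 = -2239238$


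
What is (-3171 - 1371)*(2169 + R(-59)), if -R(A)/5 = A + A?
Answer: -12531378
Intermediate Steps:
R(A) = -10*A (R(A) = -5*(A + A) = -10*A)
(-3171 - 1371)*(2169 + R(-59)) = (-3171 - 1371)*(2169 - 10*(-59)) = -4542*(2169 + 590) = -4542*2759 = -12531378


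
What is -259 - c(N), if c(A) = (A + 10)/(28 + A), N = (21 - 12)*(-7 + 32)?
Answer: -65762/253 ≈ -259.93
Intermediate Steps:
N = 225 (N = 9*25 = 225)
c(A) = (10 + A)/(28 + A)
-259 - c(N) = -259 - (10 + 225)/(28 + 225) = -259 - 235/253 = -65762/253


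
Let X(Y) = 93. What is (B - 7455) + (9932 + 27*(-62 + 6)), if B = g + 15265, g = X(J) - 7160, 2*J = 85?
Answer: 9163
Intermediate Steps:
J = 85/2 (J = (1/2)*85 = 85/2 ≈ 42.500)
g = -7067 (g = 93 - 7160 = -7067)
B = 8198 (B = -7067 + 15265 = 8198)
(B - 7455) + (9932 + 27*(-62 + 6)) = (8198 - 7455) + (9932 + 27*(-62 + 6)) = 743 + (9932 + 27*(-56)) = 743 + (9932 - 1512) = 743 + 8420 = 9163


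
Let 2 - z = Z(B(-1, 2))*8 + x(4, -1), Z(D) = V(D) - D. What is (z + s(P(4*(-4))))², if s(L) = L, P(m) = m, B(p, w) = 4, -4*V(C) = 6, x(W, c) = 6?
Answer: 576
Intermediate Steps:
V(C) = -3/2 (V(C) = -¼*6 = -3/2)
Z(D) = -3/2 - D
z = 40 (z = 2 - ((-3/2 - 1*4)*8 + 6) = 2 - ((-3/2 - 4)*8 + 6) = 2 - (-11/2*8 + 6) = 2 - (-44 + 6) = 2 - 1*(-38) = 2 + 38 = 40)
(z + s(P(4*(-4))))² = (40 + 4*(-4))² = (40 - 16)² = 24² = 576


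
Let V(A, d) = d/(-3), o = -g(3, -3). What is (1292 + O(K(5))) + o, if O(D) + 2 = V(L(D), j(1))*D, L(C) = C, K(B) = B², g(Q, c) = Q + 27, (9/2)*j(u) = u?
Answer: 33970/27 ≈ 1258.1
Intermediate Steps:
j(u) = 2*u/9
g(Q, c) = 27 + Q
o = -30 (o = -(27 + 3) = -1*30 = -30)
V(A, d) = -d/3 (V(A, d) = d*(-⅓) = -d/3)
O(D) = -2 - 2*D/27 (O(D) = -2 + (-2/27)*D = -2 + (-⅓*2/9)*D = -2 - 2*D/27)
(1292 + O(K(5))) + o = (1292 + (-2 - 2/27*5²)) - 30 = (1292 + (-2 - 2/27*25)) - 30 = (1292 + (-2 - 50/27)) - 30 = (1292 - 104/27) - 30 = 34780/27 - 30 = 33970/27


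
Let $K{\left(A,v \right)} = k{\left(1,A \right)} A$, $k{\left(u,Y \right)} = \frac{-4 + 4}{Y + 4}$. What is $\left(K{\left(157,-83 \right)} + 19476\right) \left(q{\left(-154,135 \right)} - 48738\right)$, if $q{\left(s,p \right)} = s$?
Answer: $-952220592$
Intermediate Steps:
$k{\left(u,Y \right)} = 0$ ($k{\left(u,Y \right)} = \frac{0}{4 + Y} = 0$)
$K{\left(A,v \right)} = 0$ ($K{\left(A,v \right)} = 0 A = 0$)
$\left(K{\left(157,-83 \right)} + 19476\right) \left(q{\left(-154,135 \right)} - 48738\right) = \left(0 + 19476\right) \left(-154 - 48738\right) = 19476 \left(-48892\right) = -952220592$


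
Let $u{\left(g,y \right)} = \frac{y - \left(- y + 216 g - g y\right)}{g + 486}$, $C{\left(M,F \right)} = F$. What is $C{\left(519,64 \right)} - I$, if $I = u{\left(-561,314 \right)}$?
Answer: $- \frac{1982}{3} \approx -660.67$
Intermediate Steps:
$u{\left(g,y \right)} = \frac{- 216 g + 2 y + g y}{486 + g}$ ($u{\left(g,y \right)} = \frac{y + \left(y - 216 g + g y\right)}{486 + g} = \frac{- 216 g + 2 y + g y}{486 + g}$)
$I = \frac{2174}{3}$ ($I = \frac{\left(-216\right) \left(-561\right) + 2 \cdot 314 - 176154}{486 - 561} = \frac{121176 + 628 - 176154}{-75} = \left(- \frac{1}{75}\right) \left(-54350\right) = \frac{2174}{3} \approx 724.67$)
$C{\left(519,64 \right)} - I = 64 - \frac{2174}{3} = - \frac{1982}{3}$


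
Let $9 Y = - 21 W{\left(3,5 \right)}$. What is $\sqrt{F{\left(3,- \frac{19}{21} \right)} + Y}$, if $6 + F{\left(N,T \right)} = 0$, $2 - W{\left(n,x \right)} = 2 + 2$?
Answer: $\frac{2 i \sqrt{3}}{3} \approx 1.1547 i$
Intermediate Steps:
$W{\left(n,x \right)} = -2$ ($W{\left(n,x \right)} = 2 - \left(2 + 2\right) = 2 - 4 = -2$)
$Y = \frac{14}{3}$ ($Y = \frac{\left(-21\right) \left(-2\right)}{9} = \frac{1}{9} \cdot 42 = \frac{14}{3} \approx 4.6667$)
$F{\left(N,T \right)} = -6$ ($F{\left(N,T \right)} = -6 + 0 = -6$)
$\sqrt{F{\left(3,- \frac{19}{21} \right)} + Y} = \sqrt{-6 + \frac{14}{3}} = \sqrt{- \frac{4}{3}} = \frac{2 i \sqrt{3}}{3}$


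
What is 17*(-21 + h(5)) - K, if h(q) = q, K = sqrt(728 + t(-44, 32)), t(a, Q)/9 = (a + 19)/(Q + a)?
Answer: -272 - sqrt(2987)/2 ≈ -299.33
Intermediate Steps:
t(a, Q) = 9*(19 + a)/(Q + a) (t(a, Q) = 9*((a + 19)/(Q + a)) = 9*((19 + a)/(Q + a)) = 9*(19 + a)/(Q + a))
K = sqrt(2987)/2 (K = sqrt(728 + 9*(19 - 44)/(32 - 44)) = sqrt(728 + 9*(-25)/(-12)) = sqrt(728 + 9*(-1/12)*(-25)) = sqrt(728 + 75/4) = sqrt(2987/4) = sqrt(2987)/2 ≈ 27.327)
17*(-21 + h(5)) - K = 17*(-21 + 5) - sqrt(2987)/2 = 17*(-16) - sqrt(2987)/2 = -272 - sqrt(2987)/2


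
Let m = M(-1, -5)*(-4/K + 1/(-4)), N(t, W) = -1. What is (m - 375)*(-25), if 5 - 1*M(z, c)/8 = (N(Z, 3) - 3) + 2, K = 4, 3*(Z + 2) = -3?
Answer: 11125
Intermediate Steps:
Z = -3 (Z = -2 + (⅓)*(-3) = -2 - 1 = -3)
M(z, c) = 56 (M(z, c) = 40 - 8*((-1 - 3) + 2) = 40 - 8*(-4 + 2) = 40 - 8*(-2) = 40 + 16 = 56)
m = -70 (m = 56*(-4/4 + 1/(-4)) = 56*(-4*¼ + 1*(-¼)) = 56*(-1 - ¼) = 56*(-5/4) = -70)
(m - 375)*(-25) = (-70 - 375)*(-25) = -445*(-25) = 11125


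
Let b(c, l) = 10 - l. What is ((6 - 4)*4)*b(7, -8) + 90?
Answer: 234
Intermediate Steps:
((6 - 4)*4)*b(7, -8) + 90 = ((6 - 4)*4)*(10 - 1*(-8)) + 90 = (2*4)*(10 + 8) + 90 = 8*18 + 90 = 144 + 90 = 234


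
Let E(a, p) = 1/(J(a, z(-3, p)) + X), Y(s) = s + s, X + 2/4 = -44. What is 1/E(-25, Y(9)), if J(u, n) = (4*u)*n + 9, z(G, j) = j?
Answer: -3671/2 ≈ -1835.5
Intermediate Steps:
X = -89/2 (X = -1/2 - 44 = -89/2 ≈ -44.500)
J(u, n) = 9 + 4*n*u (J(u, n) = 4*n*u + 9 = 9 + 4*n*u)
Y(s) = 2*s
E(a, p) = 1/(-71/2 + 4*a*p) (E(a, p) = 1/((9 + 4*p*a) - 89/2) = 1/((9 + 4*a*p) - 89/2) = 1/(-71/2 + 4*a*p))
1/E(-25, Y(9)) = 1/(2/(-71 + 8*(-25)*(2*9))) = 1/(2/(-71 + 8*(-25)*18)) = 1/(2/(-71 - 3600)) = 1/(2/(-3671)) = 1/(2*(-1/3671)) = 1/(-2/3671) = -3671/2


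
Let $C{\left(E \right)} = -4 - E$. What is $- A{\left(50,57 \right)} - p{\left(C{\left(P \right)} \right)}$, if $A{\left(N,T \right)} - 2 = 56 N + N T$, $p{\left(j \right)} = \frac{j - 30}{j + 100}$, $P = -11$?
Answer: $- \frac{604741}{107} \approx -5651.8$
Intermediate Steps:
$p{\left(j \right)} = \frac{-30 + j}{100 + j}$
$A{\left(N,T \right)} = 2 + 56 N + N T$ ($A{\left(N,T \right)} = 2 + \left(56 N + N T\right) = 2 + 56 N + N T$)
$- A{\left(50,57 \right)} - p{\left(C{\left(P \right)} \right)} = - (2 + 56 \cdot 50 + 50 \cdot 57) - \frac{-30 - -7}{100 - -7} = - (2 + 2800 + 2850) - \frac{-30 + \left(-4 + 11\right)}{100 + \left(-4 + 11\right)} = \left(-1\right) 5652 - \frac{-30 + 7}{100 + 7} = -5652 - \frac{1}{107} \left(-23\right) = -5652 - - \frac{23}{107} = -5652 + \frac{23}{107} = - \frac{604741}{107}$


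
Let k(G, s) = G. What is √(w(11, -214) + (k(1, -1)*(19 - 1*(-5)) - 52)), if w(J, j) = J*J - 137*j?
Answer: √29411 ≈ 171.50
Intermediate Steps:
w(J, j) = J² - 137*j
√(w(11, -214) + (k(1, -1)*(19 - 1*(-5)) - 52)) = √((11² - 137*(-214)) + (1*(19 - 1*(-5)) - 52)) = √((121 + 29318) + (1*(19 + 5) - 52)) = √(29439 + (1*24 - 52)) = √(29439 + (24 - 52)) = √(29439 - 28) = √29411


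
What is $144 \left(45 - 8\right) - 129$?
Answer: $5199$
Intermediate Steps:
$144 \left(45 - 8\right) - 129 = 144 \cdot 37 - 129 = 5328 - 129 = 5199$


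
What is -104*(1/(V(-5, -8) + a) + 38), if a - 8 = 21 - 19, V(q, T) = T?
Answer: -4004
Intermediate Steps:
a = 10 (a = 8 + (21 - 19) = 8 + 2 = 10)
-104*(1/(V(-5, -8) + a) + 38) = -104*(1/(-8 + 10) + 38) = -104*(1/2 + 38) = -104*77/2 = -4004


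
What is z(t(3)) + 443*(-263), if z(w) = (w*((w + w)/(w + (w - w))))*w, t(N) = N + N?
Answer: -116437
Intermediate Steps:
t(N) = 2*N
z(w) = 2*w² (z(w) = (w*((2*w)/(w + 0)))*w = (w*((2*w)/w))*w = (w*2)*w = (2*w)*w = 2*w²)
z(t(3)) + 443*(-263) = 2*(2*3)² + 443*(-263) = 2*6² - 116509 = 2*36 - 116509 = 72 - 116509 = -116437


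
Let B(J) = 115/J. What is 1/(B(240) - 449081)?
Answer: -48/21555865 ≈ -2.2268e-6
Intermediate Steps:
1/(B(240) - 449081) = 1/(115/240 - 449081) = 1/(115*(1/240) - 449081) = 1/(23/48 - 449081) = 1/(-21555865/48) = -48/21555865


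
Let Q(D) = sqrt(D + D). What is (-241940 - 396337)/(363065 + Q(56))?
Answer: -77245346335/43938731371 + 851036*sqrt(7)/43938731371 ≈ -1.7580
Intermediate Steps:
Q(D) = sqrt(2)*sqrt(D) (Q(D) = sqrt(2*D) = sqrt(2)*sqrt(D))
(-241940 - 396337)/(363065 + Q(56)) = (-241940 - 396337)/(363065 + sqrt(2)*sqrt(56)) = -638277/(363065 + sqrt(2)*(2*sqrt(14))) = -638277/(363065 + 4*sqrt(7))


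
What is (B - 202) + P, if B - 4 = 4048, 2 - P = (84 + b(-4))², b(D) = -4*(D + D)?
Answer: -9604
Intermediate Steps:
b(D) = -8*D
P = -13454 (P = 2 - (84 - 8*(-4))² = 2 - (84 + 32)² = 2 - 1*116² = 2 - 1*13456 = 2 - 13456 = -13454)
B = 4052 (B = 4 + 4048 = 4052)
(B - 202) + P = (4052 - 202) - 13454 = 3850 - 13454 = -9604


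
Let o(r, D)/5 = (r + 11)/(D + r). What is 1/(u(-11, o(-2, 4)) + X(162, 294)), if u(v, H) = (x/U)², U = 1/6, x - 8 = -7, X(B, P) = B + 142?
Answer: 1/340 ≈ 0.0029412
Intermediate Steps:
X(B, P) = 142 + B
x = 1 (x = 8 - 7 = 1)
U = ⅙ ≈ 0.16667
o(r, D) = 5*(11 + r)/(D + r) (o(r, D) = 5*((r + 11)/(D + r)) = 5*((11 + r)/(D + r)) = 5*(11 + r)/(D + r))
u(v, H) = 36 (u(v, H) = (1/(⅙))² = (1*6)² = 6² = 36)
1/(u(-11, o(-2, 4)) + X(162, 294)) = 1/(36 + (142 + 162)) = 1/(36 + 304) = 1/340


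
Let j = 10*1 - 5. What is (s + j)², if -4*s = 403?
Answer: 146689/16 ≈ 9168.1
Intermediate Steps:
s = -403/4 (s = -¼*403 = -403/4 ≈ -100.75)
j = 5 (j = 10 - 5 = 5)
(s + j)² = (-403/4 + 5)² = (-383/4)² = 146689/16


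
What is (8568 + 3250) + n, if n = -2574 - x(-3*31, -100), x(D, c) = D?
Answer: 9337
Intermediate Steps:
n = -2481 (n = -2574 - (-3)*31 = -2574 - 1*(-93) = -2574 + 93 = -2481)
(8568 + 3250) + n = (8568 + 3250) - 2481 = 11818 - 2481 = 9337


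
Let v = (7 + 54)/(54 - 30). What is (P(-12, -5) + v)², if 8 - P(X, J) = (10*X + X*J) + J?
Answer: 3286969/576 ≈ 5706.5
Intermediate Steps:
P(X, J) = 8 - J - 10*X - J*X (P(X, J) = 8 - ((10*X + X*J) + J) = 8 - ((10*X + J*X) + J) = 8 - (J + 10*X + J*X) = 8 + (-J - 10*X - J*X) = 8 - J - 10*X - J*X)
v = 61/24 ≈ 2.5417
(P(-12, -5) + v)² = ((8 - 1*(-5) - 10*(-12) - 1*(-5)*(-12)) + 61/24)² = ((8 + 5 + 120 - 60) + 61/24)² = (73 + 61/24)² = (1813/24)² = 3286969/576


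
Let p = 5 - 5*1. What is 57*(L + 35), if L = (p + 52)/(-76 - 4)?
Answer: 39159/20 ≈ 1957.9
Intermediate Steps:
p = 0 (p = 5 - 5 = 0)
L = -13/20 (L = (0 + 52)/(-76 - 4) = 52/(-80) = 52*(-1/80) = -13/20 ≈ -0.65000)
57*(L + 35) = 57*(-13/20 + 35) = 57*(687/20) = 39159/20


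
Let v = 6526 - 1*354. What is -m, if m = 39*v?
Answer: -240708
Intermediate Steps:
v = 6172 (v = 6526 - 354 = 6172)
m = 240708 (m = 39*6172 = 240708)
-m = -1*240708 = -240708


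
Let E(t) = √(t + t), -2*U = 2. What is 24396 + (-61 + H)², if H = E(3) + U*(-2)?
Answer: 27883 - 118*√6 ≈ 27594.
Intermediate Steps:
U = -1 (U = -½*2 = -1)
E(t) = √2*√t (E(t) = √(2*t) = √2*√t)
H = 2 + √6 (H = √2*√3 - 1*(-2) = √6 + 2 = 2 + √6 ≈ 4.4495)
24396 + (-61 + H)² = 24396 + (-61 + (2 + √6))² = 24396 + (-59 + √6)²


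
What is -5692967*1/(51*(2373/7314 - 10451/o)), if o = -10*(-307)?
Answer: 217397563195/5998008 ≈ 36245.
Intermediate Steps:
o = 3070
-5692967*1/(51*(2373/7314 - 10451/o)) = -5692967*1/(51*(2373/7314 - 10451/3070)) = -5692967*1/(51*(2373*(1/7314) - 10451*1/3070)) = -5692967*1/(51*(791/2438 - 10451/3070)) = -5692967/(51*(-5762792/1871165)) = -5692967/(-293902392/1871165) = -5692967*(-1871165/293902392) = 217397563195/5998008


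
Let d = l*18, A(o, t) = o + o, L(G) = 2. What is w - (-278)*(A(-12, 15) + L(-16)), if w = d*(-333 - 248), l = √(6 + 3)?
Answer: -37490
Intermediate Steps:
l = 3 (l = √9 = 3)
A(o, t) = 2*o
d = 54 (d = 3*18 = 54)
w = -31374 (w = 54*(-333 - 248) = 54*(-581) = -31374)
w - (-278)*(A(-12, 15) + L(-16)) = -31374 - (-278)*(2*(-12) + 2) = -31374 - (-278)*(-24 + 2) = -31374 - (-278)*(-22) = -31374 - 1*6116 = -31374 - 6116 = -37490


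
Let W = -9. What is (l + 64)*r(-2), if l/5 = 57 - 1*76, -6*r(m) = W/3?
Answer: -31/2 ≈ -15.500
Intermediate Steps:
r(m) = ½ (r(m) = -(-3)/(2*3) = -⅙*(-3) = ½)
l = -95 (l = 5*(57 - 1*76) = 5*(57 - 76) = 5*(-19) = -95)
(l + 64)*r(-2) = (-95 + 64)*(½) = -31*½ = -31/2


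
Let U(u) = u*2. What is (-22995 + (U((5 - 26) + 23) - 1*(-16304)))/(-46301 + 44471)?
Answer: 2229/610 ≈ 3.6541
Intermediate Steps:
U(u) = 2*u
(-22995 + (U((5 - 26) + 23) - 1*(-16304)))/(-46301 + 44471) = (-22995 + (2*((5 - 26) + 23) - 1*(-16304)))/(-46301 + 44471) = (-22995 + (2*(-21 + 23) + 16304))/(-1830) = (-22995 + (2*2 + 16304))*(-1/1830) = (-22995 + (4 + 16304))*(-1/1830) = (-22995 + 16308)*(-1/1830) = -6687*(-1/1830) = 2229/610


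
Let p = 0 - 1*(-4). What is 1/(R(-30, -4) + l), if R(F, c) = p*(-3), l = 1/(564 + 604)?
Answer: -1168/14015 ≈ -0.083339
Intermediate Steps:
l = 1/1168 ≈ 0.00085616
p = 4 (p = 0 + 4 = 4)
R(F, c) = -12 (R(F, c) = 4*(-3) = -12)
1/(R(-30, -4) + l) = 1/(-12 + 1/1168) = 1/(-14015/1168) = -1168/14015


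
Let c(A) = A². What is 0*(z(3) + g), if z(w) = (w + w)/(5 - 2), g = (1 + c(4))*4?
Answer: 0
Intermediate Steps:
g = 68 (g = (1 + 4²)*4 = (1 + 16)*4 = 17*4 = 68)
z(w) = 2*w/3 (z(w) = (2*w)/3 = (2*w)*(⅓) = 2*w/3)
0*(z(3) + g) = 0*((⅔)*3 + 68) = 0*(2 + 68) = 0*70 = 0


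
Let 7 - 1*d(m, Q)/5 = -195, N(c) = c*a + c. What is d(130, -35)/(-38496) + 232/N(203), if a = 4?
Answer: 136309/673680 ≈ 0.20233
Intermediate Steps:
N(c) = 5*c (N(c) = c*4 + c = 4*c + c = 5*c)
d(m, Q) = 1010 (d(m, Q) = 35 - 5*(-195) = 35 + 975 = 1010)
d(130, -35)/(-38496) + 232/N(203) = 1010/(-38496) + 232/((5*203)) = 1010*(-1/38496) + 232/1015 = -505/19248 + 232*(1/1015) = -505/19248 + 8/35 = 136309/673680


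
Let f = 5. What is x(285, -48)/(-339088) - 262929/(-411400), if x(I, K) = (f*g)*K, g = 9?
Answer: 5627793297/8718800200 ≈ 0.64548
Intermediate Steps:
x(I, K) = 45*K (x(I, K) = (5*9)*K = 45*K)
x(285, -48)/(-339088) - 262929/(-411400) = (45*(-48))/(-339088) - 262929/(-411400) = -2160*(-1/339088) - 262929*(-1/411400) = 135/21193 + 262929/411400 = 5627793297/8718800200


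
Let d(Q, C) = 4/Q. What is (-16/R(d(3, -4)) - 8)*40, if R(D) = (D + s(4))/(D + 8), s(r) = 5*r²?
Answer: -24000/61 ≈ -393.44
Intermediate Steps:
R(D) = (80 + D)/(8 + D) (R(D) = (D + 5*4²)/(D + 8) = (D + 5*16)/(8 + D) = (D + 80)/(8 + D) = (80 + D)/(8 + D))
(-16/R(d(3, -4)) - 8)*40 = (-16*(8 + 4/3)/(80 + 4/3) - 8)*40 = (-16/((244/3)/(28/3)) - 8)*40 = (-16/((3/28)*(244/3)) - 8)*40 = (-16/61/7 - 8)*40 = (-16*7/61 - 8)*40 = (-112/61 - 8)*40 = -600/61*40 = -24000/61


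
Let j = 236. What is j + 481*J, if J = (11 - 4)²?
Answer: 23805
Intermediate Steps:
J = 49 (J = 7² = 49)
j + 481*J = 236 + 481*49 = 236 + 23569 = 23805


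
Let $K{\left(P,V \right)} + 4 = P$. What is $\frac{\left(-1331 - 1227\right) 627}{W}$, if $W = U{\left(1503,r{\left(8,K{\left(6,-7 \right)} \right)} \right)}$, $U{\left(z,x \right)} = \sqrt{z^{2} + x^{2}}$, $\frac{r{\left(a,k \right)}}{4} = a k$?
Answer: $- \frac{1603866 \sqrt{2263105}}{2263105} \approx -1066.1$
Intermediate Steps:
$K{\left(P,V \right)} = -4 + P$
$r{\left(a,k \right)} = 4 a k$
$U{\left(z,x \right)} = \sqrt{x^{2} + z^{2}}$
$W = \sqrt{2263105}$ ($W = \sqrt{\left(4 \cdot 8 \left(-4 + 6\right)\right)^{2} + 1503^{2}} = \sqrt{\left(4 \cdot 8 \cdot 2\right)^{2} + 2259009} = \sqrt{64^{2} + 2259009} = \sqrt{4096 + 2259009} = \sqrt{2263105} \approx 1504.4$)
$\frac{\left(-1331 - 1227\right) 627}{W} = \frac{\left(-1331 - 1227\right) 627}{\sqrt{2263105}} = \left(-2558\right) 627 \frac{\sqrt{2263105}}{2263105} = - 1603866 \frac{\sqrt{2263105}}{2263105} = - \frac{1603866 \sqrt{2263105}}{2263105}$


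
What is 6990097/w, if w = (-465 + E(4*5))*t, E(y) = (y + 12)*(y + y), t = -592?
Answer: -6990097/482480 ≈ -14.488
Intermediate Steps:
E(y) = 2*y*(12 + y) (E(y) = (12 + y)*(2*y) = 2*y*(12 + y))
w = -482480 (w = (-465 + 2*(4*5)*(12 + 4*5))*(-592) = (-465 + 2*20*(12 + 20))*(-592) = (-465 + 2*20*32)*(-592) = (-465 + 1280)*(-592) = 815*(-592) = -482480)
6990097/w = 6990097/(-482480) = 6990097*(-1/482480) = -6990097/482480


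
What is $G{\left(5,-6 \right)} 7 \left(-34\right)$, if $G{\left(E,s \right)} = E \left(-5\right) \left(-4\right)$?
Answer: $-23800$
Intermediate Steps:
$G{\left(E,s \right)} = 20 E$ ($G{\left(E,s \right)} = - 5 E \left(-4\right) = 20 E$)
$G{\left(5,-6 \right)} 7 \left(-34\right) = 20 \cdot 5 \cdot 7 \left(-34\right) = 100 \cdot 7 \left(-34\right) = 700 \left(-34\right) = -23800$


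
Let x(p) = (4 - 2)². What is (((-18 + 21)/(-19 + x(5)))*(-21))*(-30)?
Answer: -126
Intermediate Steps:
x(p) = 4 (x(p) = 2² = 4)
(((-18 + 21)/(-19 + x(5)))*(-21))*(-30) = (((-18 + 21)/(-19 + 4))*(-21))*(-30) = ((3/(-15))*(-21))*(-30) = ((3*(-1/15))*(-21))*(-30) = -⅕*(-21)*(-30) = (21/5)*(-30) = -126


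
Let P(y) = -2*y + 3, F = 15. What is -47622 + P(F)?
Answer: -47649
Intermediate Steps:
P(y) = 3 - 2*y
-47622 + P(F) = -47622 + (3 - 2*15) = -47622 + (3 - 30) = -47622 - 27 = -47649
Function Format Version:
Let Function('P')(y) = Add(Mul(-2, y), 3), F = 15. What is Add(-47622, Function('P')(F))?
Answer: -47649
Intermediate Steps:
Function('P')(y) = Add(3, Mul(-2, y))
Add(-47622, Function('P')(F)) = Add(-47622, Add(3, Mul(-2, 15))) = Add(-47622, Add(3, -30)) = Add(-47622, -27) = -47649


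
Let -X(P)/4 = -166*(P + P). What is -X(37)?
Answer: -49136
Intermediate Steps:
X(P) = 1328*P (X(P) = -(-664)*(P + P) = -(-664)*2*P = -(-1328)*P = 1328*P)
-X(37) = -1328*37 = -1*49136 = -49136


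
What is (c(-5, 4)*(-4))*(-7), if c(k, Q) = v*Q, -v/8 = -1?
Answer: 896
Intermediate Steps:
v = 8 (v = -8*(-1) = 8)
c(k, Q) = 8*Q
(c(-5, 4)*(-4))*(-7) = ((8*4)*(-4))*(-7) = (32*(-4))*(-7) = -128*(-7) = 896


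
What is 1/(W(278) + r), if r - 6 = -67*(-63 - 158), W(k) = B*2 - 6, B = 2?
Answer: 1/14811 ≈ 6.7517e-5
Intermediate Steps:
W(k) = -2 (W(k) = 2*2 - 6 = 4 - 6 = -2)
r = 14813 (r = 6 - 67*(-63 - 158) = 6 - 67*(-221) = 6 + 14807 = 14813)
1/(W(278) + r) = 1/(-2 + 14813) = 1/14811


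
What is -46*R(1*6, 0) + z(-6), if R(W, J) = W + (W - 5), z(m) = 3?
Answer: -319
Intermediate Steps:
R(W, J) = -5 + 2*W (R(W, J) = W + (-5 + W) = -5 + 2*W)
-46*R(1*6, 0) + z(-6) = -46*(-5 + 2*(1*6)) + 3 = -46*(-5 + 2*6) + 3 = -46*(-5 + 12) + 3 = -46*7 + 3 = -322 + 3 = -319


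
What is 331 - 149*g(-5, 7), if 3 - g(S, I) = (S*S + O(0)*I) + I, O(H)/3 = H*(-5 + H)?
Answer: 4652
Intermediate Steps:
O(H) = 3*H*(-5 + H) (O(H) = 3*(H*(-5 + H)) = 3*H*(-5 + H))
g(S, I) = 3 - I - S**2 (g(S, I) = 3 - ((S*S + (3*0*(-5 + 0))*I) + I) = 3 - ((S**2 + (3*0*(-5))*I) + I) = 3 - ((S**2 + 0*I) + I) = 3 - ((S**2 + 0) + I) = 3 - (S**2 + I) = 3 - (I + S**2) = 3 + (-I - S**2) = 3 - I - S**2)
331 - 149*g(-5, 7) = 331 - 149*(3 - 1*7 - 1*(-5)**2) = 331 - 149*(3 - 7 - 1*25) = 331 - 149*(3 - 7 - 25) = 331 - 149*(-29) = 331 + 4321 = 4652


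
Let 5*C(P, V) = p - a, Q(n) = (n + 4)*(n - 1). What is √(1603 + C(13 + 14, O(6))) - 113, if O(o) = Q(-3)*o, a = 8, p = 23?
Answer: -113 + √1606 ≈ -72.925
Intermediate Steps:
Q(n) = (-1 + n)*(4 + n) (Q(n) = (4 + n)*(-1 + n) = (-1 + n)*(4 + n))
O(o) = -4*o (O(o) = (-4 + (-3)² + 3*(-3))*o = (-4 + 9 - 9)*o = -4*o)
C(P, V) = 3 (C(P, V) = (23 - 1*8)/5 = (23 - 8)/5 = (⅕)*15 = 3)
√(1603 + C(13 + 14, O(6))) - 113 = √(1603 + 3) - 113 = √1606 - 113 = -113 + √1606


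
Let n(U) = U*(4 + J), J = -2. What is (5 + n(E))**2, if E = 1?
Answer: 49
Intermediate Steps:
n(U) = 2*U (n(U) = U*(4 - 2) = U*2 = 2*U)
(5 + n(E))**2 = (5 + 2*1)**2 = (5 + 2)**2 = 7**2 = 49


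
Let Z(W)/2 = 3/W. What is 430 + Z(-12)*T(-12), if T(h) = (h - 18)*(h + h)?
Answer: 70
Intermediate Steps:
Z(W) = 6/W (Z(W) = 2*(3/W) = 6/W)
T(h) = 2*h*(-18 + h) (T(h) = (-18 + h)*(2*h) = 2*h*(-18 + h))
430 + Z(-12)*T(-12) = 430 + (6/(-12))*(2*(-12)*(-18 - 12)) = 430 + (6*(-1/12))*(2*(-12)*(-30)) = 430 - ½*720 = 430 - 360 = 70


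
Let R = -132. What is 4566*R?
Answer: -602712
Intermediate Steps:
4566*R = 4566*(-132) = -602712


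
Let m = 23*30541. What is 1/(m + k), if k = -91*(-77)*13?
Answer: 1/793534 ≈ 1.2602e-6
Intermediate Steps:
k = 91091 (k = 7007*13 = 91091)
m = 702443
1/(m + k) = 1/(702443 + 91091) = 1/793534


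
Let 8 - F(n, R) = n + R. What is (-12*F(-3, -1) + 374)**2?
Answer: 52900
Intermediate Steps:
F(n, R) = 8 - R - n (F(n, R) = 8 - (n + R) = 8 - (R + n) = 8 + (-R - n) = 8 - R - n)
(-12*F(-3, -1) + 374)**2 = (-12*(8 - 1*(-1) - 1*(-3)) + 374)**2 = (-12*(8 + 1 + 3) + 374)**2 = (-12*12 + 374)**2 = (-144 + 374)**2 = 230**2 = 52900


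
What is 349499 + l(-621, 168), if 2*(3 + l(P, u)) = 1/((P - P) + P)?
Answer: 434074031/1242 ≈ 3.4950e+5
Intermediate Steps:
l(P, u) = -3 + 1/(2*P) (l(P, u) = -3 + 1/(2*((P - P) + P)) = -3 + 1/(2*(0 + P)) = -3 + 1/(2*P))
349499 + l(-621, 168) = 349499 + (-3 + (1/2)/(-621)) = 349499 + (-3 + (1/2)*(-1/621)) = 349499 + (-3 - 1/1242) = 349499 - 3727/1242 = 434074031/1242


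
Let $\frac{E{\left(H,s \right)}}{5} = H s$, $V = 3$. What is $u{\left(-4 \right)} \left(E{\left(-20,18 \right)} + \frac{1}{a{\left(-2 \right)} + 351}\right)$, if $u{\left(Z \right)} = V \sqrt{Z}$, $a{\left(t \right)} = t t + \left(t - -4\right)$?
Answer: $- \frac{1285198 i}{119} \approx - 10800.0 i$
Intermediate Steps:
$a{\left(t \right)} = 4 + t + t^{2}$ ($a{\left(t \right)} = t^{2} + \left(t + 4\right) = t^{2} + \left(4 + t\right) = 4 + t + t^{2}$)
$E{\left(H,s \right)} = 5 H s$
$u{\left(Z \right)} = 3 \sqrt{Z}$
$u{\left(-4 \right)} \left(E{\left(-20,18 \right)} + \frac{1}{a{\left(-2 \right)} + 351}\right) = 3 \sqrt{-4} \left(5 \left(-20\right) 18 + \frac{1}{\left(4 - 2 + \left(-2\right)^{2}\right) + 351}\right) = 3 \cdot 2 i \left(-1800 + \frac{1}{\left(4 - 2 + 4\right) + 351}\right) = 6 i \left(-1800 + \frac{1}{6 + 351}\right) = 6 i \left(-1800 + \frac{1}{357}\right) = 6 i \left(- \frac{642599}{357}\right) = - \frac{1285198 i}{119}$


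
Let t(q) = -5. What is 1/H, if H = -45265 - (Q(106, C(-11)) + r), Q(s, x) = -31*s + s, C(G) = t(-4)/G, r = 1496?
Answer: -1/43581 ≈ -2.2946e-5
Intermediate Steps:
C(G) = -5/G
Q(s, x) = -30*s
H = -43581 (H = -45265 - (-30*106 + 1496) = -45265 - (-3180 + 1496) = -45265 - 1*(-1684) = -45265 + 1684 = -43581)
1/H = 1/(-43581) = -1/43581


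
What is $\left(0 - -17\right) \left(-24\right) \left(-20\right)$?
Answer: $8160$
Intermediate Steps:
$\left(0 - -17\right) \left(-24\right) \left(-20\right) = \left(0 + 17\right) \left(-24\right) \left(-20\right) = 17 \left(-24\right) \left(-20\right) = \left(-408\right) \left(-20\right) = 8160$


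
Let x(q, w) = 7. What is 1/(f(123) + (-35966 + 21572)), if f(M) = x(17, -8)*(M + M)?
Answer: -1/12672 ≈ -7.8914e-5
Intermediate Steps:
f(M) = 14*M (f(M) = 7*(M + M) = 7*(2*M) = 14*M)
1/(f(123) + (-35966 + 21572)) = 1/(14*123 + (-35966 + 21572)) = 1/(1722 - 14394) = 1/(-12672) = -1/12672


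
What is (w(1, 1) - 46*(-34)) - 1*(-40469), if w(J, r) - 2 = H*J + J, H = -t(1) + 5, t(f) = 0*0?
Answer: 42041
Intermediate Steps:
t(f) = 0
H = 5 (H = -1*0 + 5 = 0 + 5 = 5)
w(J, r) = 2 + 6*J (w(J, r) = 2 + (5*J + J) = 2 + 6*J)
(w(1, 1) - 46*(-34)) - 1*(-40469) = ((2 + 6*1) - 46*(-34)) - 1*(-40469) = ((2 + 6) + 1564) + 40469 = (8 + 1564) + 40469 = 1572 + 40469 = 42041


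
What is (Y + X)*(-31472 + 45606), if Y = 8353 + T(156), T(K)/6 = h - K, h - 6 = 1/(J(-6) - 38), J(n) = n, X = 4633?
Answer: 1879037563/11 ≈ 1.7082e+8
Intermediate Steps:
h = 263/44 (h = 6 + 1/(-6 - 38) = 6 + 1/(-44) = 6 - 1/44 = 263/44 ≈ 5.9773)
T(K) = 789/22 - 6*K (T(K) = 6*(263/44 - K) = 789/22 - 6*K)
Y = 163963/22 (Y = 8353 + (789/22 - 6*156) = 8353 + (789/22 - 936) = 8353 - 19803/22 = 163963/22 ≈ 7452.9)
(Y + X)*(-31472 + 45606) = (163963/22 + 4633)*(-31472 + 45606) = (265889/22)*14134 = 1879037563/11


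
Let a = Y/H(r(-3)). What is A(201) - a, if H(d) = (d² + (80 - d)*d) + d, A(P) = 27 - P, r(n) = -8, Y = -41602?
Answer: -77177/324 ≈ -238.20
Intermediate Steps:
H(d) = d + d² + d*(80 - d) (H(d) = (d² + d*(80 - d)) + d = d + d² + d*(80 - d))
a = 20801/324 (a = -41602/(81*(-8)) = -41602/(-648) = -41602*(-1/648) = 20801/324 ≈ 64.201)
A(201) - a = (27 - 1*201) - 1*20801/324 = (27 - 201) - 20801/324 = -174 - 20801/324 = -77177/324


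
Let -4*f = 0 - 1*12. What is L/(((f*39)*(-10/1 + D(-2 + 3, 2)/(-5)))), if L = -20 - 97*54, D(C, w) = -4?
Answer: 13145/2691 ≈ 4.8848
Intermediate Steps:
f = 3 (f = -(0 - 1*12)/4 = -(0 - 12)/4 = -¼*(-12) = 3)
L = -5258 (L = -20 - 5238 = -5258)
L/(((f*39)*(-10/1 + D(-2 + 3, 2)/(-5)))) = -5258*1/(117*(-10/1 - 4/(-5))) = -5258*1/(117*(-10*1 - 4*(-⅕))) = -5258*1/(117*(-10 + ⅘)) = -5258/(117*(-46/5)) = -5258/(-5382/5) = -5258*(-5/5382) = 13145/2691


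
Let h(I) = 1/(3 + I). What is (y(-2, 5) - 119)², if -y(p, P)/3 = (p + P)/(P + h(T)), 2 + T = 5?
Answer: 14010049/961 ≈ 14579.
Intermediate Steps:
T = 3 (T = -2 + 5 = 3)
y(p, P) = -3*(P + p)/(⅙ + P) (y(p, P) = -3*(p + P)/(P + 1/(3 + 3)) = -3*(P + p)/(P + 1/6) = -3*(P + p)/(P + ⅙) = -3*(P + p)/(⅙ + P))
(y(-2, 5) - 119)² = (18*(-1*5 - 1*(-2))/(1 + 6*5) - 119)² = (18*(-5 + 2)/(1 + 30) - 119)² = (18*(-3)/31 - 119)² = (18*(1/31)*(-3) - 119)² = (-54/31 - 119)² = (-3743/31)² = 14010049/961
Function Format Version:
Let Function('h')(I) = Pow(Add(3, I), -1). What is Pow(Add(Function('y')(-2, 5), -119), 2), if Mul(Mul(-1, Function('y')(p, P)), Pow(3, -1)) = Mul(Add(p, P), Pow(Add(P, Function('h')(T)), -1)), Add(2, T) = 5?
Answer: Rational(14010049, 961) ≈ 14579.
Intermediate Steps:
T = 3 (T = Add(-2, 5) = 3)
Function('y')(p, P) = Mul(-3, Pow(Add(Rational(1, 6), P), -1), Add(P, p)) (Function('y')(p, P) = Mul(-3, Mul(Add(p, P), Pow(Add(P, Pow(Add(3, 3), -1)), -1))) = Mul(-3, Mul(Add(P, p), Pow(Add(P, Pow(6, -1)), -1))) = Mul(-3, Mul(Add(P, p), Pow(Add(P, Rational(1, 6)), -1))) = Mul(-3, Mul(Add(P, p), Pow(Add(Rational(1, 6), P), -1))) = Mul(-3, Mul(Pow(Add(Rational(1, 6), P), -1), Add(P, p))) = Mul(-3, Pow(Add(Rational(1, 6), P), -1), Add(P, p)))
Pow(Add(Function('y')(-2, 5), -119), 2) = Pow(Add(Mul(18, Pow(Add(1, Mul(6, 5)), -1), Add(Mul(-1, 5), Mul(-1, -2))), -119), 2) = Pow(Add(Mul(18, Pow(Add(1, 30), -1), Add(-5, 2)), -119), 2) = Pow(Add(Mul(18, Pow(31, -1), -3), -119), 2) = Pow(Add(Mul(18, Rational(1, 31), -3), -119), 2) = Pow(Add(Rational(-54, 31), -119), 2) = Pow(Rational(-3743, 31), 2) = Rational(14010049, 961)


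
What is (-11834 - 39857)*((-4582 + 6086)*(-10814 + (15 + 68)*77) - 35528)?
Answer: 345694934520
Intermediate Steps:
(-11834 - 39857)*((-4582 + 6086)*(-10814 + (15 + 68)*77) - 35528) = -51691*(1504*(-10814 + 83*77) - 35528) = -51691*(1504*(-10814 + 6391) - 35528) = -51691*(1504*(-4423) - 35528) = -51691*(-6652192 - 35528) = -51691*(-6687720) = 345694934520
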